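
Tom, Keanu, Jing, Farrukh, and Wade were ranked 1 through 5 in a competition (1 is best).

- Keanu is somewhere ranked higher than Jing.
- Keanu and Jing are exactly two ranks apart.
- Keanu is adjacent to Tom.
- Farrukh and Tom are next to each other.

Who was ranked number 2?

Tom

With clues 1–2, Jing is ruled out for rank 2.
With clues 1–4, Farrukh, Keanu, and Wade are ruled out for rank 2.
So rank 2 is Tom.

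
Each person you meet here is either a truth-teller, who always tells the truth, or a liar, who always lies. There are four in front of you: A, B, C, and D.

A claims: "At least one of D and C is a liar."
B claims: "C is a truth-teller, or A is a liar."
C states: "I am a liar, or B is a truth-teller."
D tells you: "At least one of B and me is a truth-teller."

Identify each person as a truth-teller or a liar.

Consider A. Suppose A is a truth-teller.
Then no assignment of the remaining roles makes every statement match its speaker's type — contradiction.
So A is a liar.
With that fixed, B's statement is true, so B is a truth-teller.
With that fixed, C's statement is true, so C is a truth-teller.
With that fixed, D's statement is true, so D is a truth-teller.

A: liar, B: truth-teller, C: truth-teller, D: truth-teller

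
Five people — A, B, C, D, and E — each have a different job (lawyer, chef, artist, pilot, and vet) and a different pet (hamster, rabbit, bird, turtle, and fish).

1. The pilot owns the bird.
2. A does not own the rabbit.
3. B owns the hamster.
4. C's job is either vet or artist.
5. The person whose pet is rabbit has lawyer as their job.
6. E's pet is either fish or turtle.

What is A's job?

pilot

With clues 1–5, lawyer is impossible for A's job.
With clues 1–6, artist, chef, and vet are impossible for A's job.
That leaves pilot.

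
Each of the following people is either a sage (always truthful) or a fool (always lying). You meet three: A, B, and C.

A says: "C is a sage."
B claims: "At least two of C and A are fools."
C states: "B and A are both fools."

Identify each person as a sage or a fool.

Consider A. Suppose A is a sage.
Then no assignment of the remaining roles makes every statement match its speaker's type — contradiction.
So A is a fool.
Consider B. Suppose B is a fool.
Then no assignment of the remaining roles makes every statement match its speaker's type — contradiction.
So B is a sage.
With that fixed, C's statement is false, so C is a fool.

A: fool, B: sage, C: fool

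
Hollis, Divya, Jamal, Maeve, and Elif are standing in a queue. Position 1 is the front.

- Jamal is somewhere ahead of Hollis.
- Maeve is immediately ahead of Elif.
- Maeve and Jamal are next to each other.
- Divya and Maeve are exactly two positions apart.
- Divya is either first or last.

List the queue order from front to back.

Divya, Jamal, Maeve, Elif, Hollis

From clue 1: Hollis is in {2,3,4,5}.
From clues 1–3: Hollis is in {4,5}.
From clues 1–4: Hollis → position 5.
From clues 1–5: Divya → position 1, Jamal → position 2, Maeve → position 3, Elif → position 4.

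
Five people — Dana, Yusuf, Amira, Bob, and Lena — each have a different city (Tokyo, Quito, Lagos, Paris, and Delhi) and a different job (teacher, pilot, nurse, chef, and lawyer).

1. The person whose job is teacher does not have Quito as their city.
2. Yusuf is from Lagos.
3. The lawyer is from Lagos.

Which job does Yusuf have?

lawyer

With clues 1–3, chef, nurse, pilot, and teacher are impossible for Yusuf's job.
That leaves lawyer.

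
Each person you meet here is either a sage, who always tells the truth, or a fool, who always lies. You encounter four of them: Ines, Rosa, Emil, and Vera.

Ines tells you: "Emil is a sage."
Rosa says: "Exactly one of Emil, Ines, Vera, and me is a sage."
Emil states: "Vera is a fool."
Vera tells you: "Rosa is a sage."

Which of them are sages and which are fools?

Consider Ines. Suppose Ines is a fool.
Then no assignment of the remaining roles makes every statement match its speaker's type — contradiction.
So Ines is a sage.
Consider Rosa. Suppose Rosa is a sage.
Then Rosa's own statement would have to be true, but it can't be — contradiction.
So Rosa is a fool.
With that fixed, Vera's statement is false, so Vera is a fool.
With that fixed, Emil's statement is true, so Emil is a sage.

Ines: sage, Rosa: fool, Emil: sage, Vera: fool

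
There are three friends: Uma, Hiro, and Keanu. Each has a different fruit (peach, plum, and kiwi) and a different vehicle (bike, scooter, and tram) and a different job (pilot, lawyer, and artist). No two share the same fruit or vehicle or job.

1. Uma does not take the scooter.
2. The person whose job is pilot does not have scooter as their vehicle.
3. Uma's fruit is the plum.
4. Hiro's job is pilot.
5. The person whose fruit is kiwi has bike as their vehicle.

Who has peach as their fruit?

With clues 1–3, Uma is impossible for the one with fruit peach.
With clues 1–5, Hiro is impossible for the one with fruit peach.
That leaves Keanu.

Keanu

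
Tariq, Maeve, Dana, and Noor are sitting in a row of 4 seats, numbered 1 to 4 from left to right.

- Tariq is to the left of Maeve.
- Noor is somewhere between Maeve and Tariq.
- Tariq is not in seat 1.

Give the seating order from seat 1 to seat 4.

From clue 1: Tariq is in {1,2,3}.
From clues 1–2: Tariq is in {1,2}.
From clues 1–3: Dana → seat 1, Tariq → seat 2, Noor → seat 3, Maeve → seat 4.

Dana, Tariq, Noor, Maeve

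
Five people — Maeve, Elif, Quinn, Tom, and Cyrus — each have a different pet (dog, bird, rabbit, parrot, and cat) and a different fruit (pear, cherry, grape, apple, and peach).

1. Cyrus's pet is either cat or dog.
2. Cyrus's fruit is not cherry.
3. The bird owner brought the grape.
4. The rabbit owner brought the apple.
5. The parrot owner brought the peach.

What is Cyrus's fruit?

pear

With clues 1–2, cherry is impossible for Cyrus's fruit.
With clues 1–3, grape is impossible for Cyrus's fruit.
With clues 1–4, apple is impossible for Cyrus's fruit.
With clues 1–5, peach is impossible for Cyrus's fruit.
That leaves pear.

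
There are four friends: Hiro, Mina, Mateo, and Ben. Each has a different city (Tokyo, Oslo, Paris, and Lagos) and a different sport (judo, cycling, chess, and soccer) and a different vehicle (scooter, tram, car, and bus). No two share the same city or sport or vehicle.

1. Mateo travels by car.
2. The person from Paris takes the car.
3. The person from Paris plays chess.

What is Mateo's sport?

With clues 1–3, cycling, judo, and soccer are impossible for Mateo's sport.
That leaves chess.

chess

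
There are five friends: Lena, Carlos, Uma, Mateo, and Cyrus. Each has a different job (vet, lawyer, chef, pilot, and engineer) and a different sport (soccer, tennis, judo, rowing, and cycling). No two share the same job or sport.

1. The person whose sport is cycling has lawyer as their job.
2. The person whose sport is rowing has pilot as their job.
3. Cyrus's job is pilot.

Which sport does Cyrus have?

rowing

With clues 1–3, cycling, judo, soccer, and tennis are impossible for Cyrus's sport.
That leaves rowing.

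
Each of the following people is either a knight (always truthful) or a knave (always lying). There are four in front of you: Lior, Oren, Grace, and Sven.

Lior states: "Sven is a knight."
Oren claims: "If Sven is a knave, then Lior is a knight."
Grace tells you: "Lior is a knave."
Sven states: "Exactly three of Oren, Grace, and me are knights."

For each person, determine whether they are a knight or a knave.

Consider Lior. Suppose Lior is a knight.
Then no assignment of the remaining roles makes every statement match its speaker's type — contradiction.
So Lior is a knave.
With that fixed, Grace's statement is true, so Grace is a knight.
Consider Oren. Suppose Oren is a knight.
Then no assignment of the remaining roles makes every statement match its speaker's type — contradiction.
So Oren is a knave.
With that fixed, Sven's statement is false, so Sven is a knave.

Lior: knave, Oren: knave, Grace: knight, Sven: knave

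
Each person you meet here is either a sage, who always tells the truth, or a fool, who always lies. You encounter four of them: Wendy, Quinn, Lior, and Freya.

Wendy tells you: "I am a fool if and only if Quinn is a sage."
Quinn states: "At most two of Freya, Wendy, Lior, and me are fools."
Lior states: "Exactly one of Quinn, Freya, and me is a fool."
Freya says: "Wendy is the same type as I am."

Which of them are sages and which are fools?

Wendy: sage, Quinn: fool, Lior: fool, Freya: fool

Consider Wendy. Suppose Wendy is a fool.
Then whichever role Freya has, Freya's statement has the wrong truth value — contradiction.
So Wendy is a sage.
Consider Quinn. Suppose Quinn is a sage.
Then Wendy's statement comes out false, contradicting Wendy being a sage.
So Quinn is a fool.
Consider Lior. Suppose Lior is a sage.
Then Quinn's statement comes out true, contradicting Quinn being a fool.
So Lior is a fool.
Consider Freya. Suppose Freya is a sage.
Then Quinn's statement comes out true, contradicting Quinn being a fool.
So Freya is a fool.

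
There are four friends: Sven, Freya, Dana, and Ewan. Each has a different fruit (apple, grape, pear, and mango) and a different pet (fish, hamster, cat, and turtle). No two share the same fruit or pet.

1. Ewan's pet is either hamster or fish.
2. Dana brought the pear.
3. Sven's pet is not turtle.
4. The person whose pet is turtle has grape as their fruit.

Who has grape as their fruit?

With clues 1–2, Dana is impossible for the one with fruit grape.
With clues 1–4, Ewan and Sven are impossible for the one with fruit grape.
That leaves Freya.

Freya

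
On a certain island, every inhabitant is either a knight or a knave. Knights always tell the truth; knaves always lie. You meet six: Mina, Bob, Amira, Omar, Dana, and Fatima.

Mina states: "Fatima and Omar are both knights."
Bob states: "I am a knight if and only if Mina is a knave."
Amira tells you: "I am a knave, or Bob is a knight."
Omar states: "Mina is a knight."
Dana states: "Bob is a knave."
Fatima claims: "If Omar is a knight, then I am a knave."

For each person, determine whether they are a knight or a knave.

Mina: knave, Bob: knight, Amira: knight, Omar: knave, Dana: knave, Fatima: knight

Consider Mina. Suppose Mina is a knight.
Then whichever role Bob has, Bob's statement has the wrong truth value — contradiction.
So Mina is a knave.
With that fixed, Omar's statement is false, so Omar is a knave.
With that fixed, Fatima's statement is true, so Fatima is a knight.
Consider Bob. Suppose Bob is a knave.
Then whichever role Amira has, Amira's statement has the wrong truth value — contradiction.
So Bob is a knight.
With that fixed, Amira's statement is true, so Amira is a knight.
With that fixed, Dana's statement is false, so Dana is a knave.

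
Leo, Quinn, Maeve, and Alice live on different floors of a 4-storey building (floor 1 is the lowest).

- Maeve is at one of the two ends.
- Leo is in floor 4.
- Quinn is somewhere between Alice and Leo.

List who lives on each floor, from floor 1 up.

Maeve, Alice, Quinn, Leo

From clue 1: Maeve is in {1,4}.
From clues 1–2: Maeve → floor 1, Leo → floor 4.
From clues 1–3: Alice → floor 2, Quinn → floor 3.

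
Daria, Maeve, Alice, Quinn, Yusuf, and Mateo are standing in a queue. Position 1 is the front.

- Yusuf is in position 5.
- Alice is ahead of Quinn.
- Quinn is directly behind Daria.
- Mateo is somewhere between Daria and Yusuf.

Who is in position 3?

Quinn

With clue 1, Yusuf is ruled out for position 3.
With clues 1–3, Alice, Maeve, and Mateo are ruled out for position 3.
With clues 1–4, Daria is ruled out for position 3.
So position 3 is Quinn.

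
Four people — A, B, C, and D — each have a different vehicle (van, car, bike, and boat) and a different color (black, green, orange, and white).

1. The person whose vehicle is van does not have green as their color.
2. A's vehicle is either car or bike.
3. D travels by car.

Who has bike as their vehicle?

With clues 1–3, B, C, and D are impossible for the one with vehicle bike.
That leaves A.

A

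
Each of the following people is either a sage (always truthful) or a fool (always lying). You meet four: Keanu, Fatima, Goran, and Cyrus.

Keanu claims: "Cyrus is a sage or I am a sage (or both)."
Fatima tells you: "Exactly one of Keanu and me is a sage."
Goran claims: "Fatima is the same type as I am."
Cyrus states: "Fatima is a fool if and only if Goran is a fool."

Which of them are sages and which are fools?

Consider Keanu. Suppose Keanu is a sage.
Then whichever role Fatima has, Fatima's statement has the wrong truth value — contradiction.
So Keanu is a fool.
Consider Fatima. Suppose Fatima is a fool.
Then whichever role Goran has, Goran's statement has the wrong truth value — contradiction.
So Fatima is a sage.
Consider Goran. Suppose Goran is a sage.
Then no assignment of the remaining roles makes every statement match its speaker's type — contradiction.
So Goran is a fool.
With that fixed, Cyrus's statement is false, so Cyrus is a fool.

Keanu: fool, Fatima: sage, Goran: fool, Cyrus: fool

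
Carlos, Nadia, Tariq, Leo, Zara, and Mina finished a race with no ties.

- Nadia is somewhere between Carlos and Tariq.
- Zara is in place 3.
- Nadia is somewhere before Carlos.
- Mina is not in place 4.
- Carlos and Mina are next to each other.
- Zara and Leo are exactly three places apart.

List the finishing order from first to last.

Tariq, Nadia, Zara, Carlos, Mina, Leo

From clue 1: Nadia is in {2,3,4,5}.
From clues 1–2: Zara → place 3.
From clues 1–3: Carlos is in {4,5,6}.
From clues 1–5: Nadia is in {2,4}.
From clues 1–6: Tariq → place 1, Nadia → place 2, Carlos → place 4, Mina → place 5, Leo → place 6.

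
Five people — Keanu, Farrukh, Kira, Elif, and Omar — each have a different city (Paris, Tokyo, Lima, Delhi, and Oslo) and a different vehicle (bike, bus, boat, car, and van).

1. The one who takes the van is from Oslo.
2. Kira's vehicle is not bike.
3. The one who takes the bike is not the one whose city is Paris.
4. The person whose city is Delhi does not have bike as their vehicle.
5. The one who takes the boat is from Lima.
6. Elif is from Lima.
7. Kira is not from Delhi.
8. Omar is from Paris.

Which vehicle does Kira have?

van

With clues 1–2, bike is impossible for Kira's vehicle.
With clues 1–6, boat is impossible for Kira's vehicle.
With clues 1–8, bus and car are impossible for Kira's vehicle.
That leaves van.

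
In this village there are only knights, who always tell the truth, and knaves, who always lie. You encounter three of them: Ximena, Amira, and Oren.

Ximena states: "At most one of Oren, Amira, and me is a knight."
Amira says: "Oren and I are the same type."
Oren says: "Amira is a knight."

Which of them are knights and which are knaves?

Ximena: knave, Amira: knight, Oren: knight

Consider Ximena. Suppose Ximena is a knight.
Then no assignment of the remaining roles makes every statement match its speaker's type — contradiction.
So Ximena is a knave.
Consider Amira. Suppose Amira is a knave.
Then Ximena's statement comes out true, contradicting Ximena being a knave.
So Amira is a knight.
With that fixed, Oren's statement is true, so Oren is a knight.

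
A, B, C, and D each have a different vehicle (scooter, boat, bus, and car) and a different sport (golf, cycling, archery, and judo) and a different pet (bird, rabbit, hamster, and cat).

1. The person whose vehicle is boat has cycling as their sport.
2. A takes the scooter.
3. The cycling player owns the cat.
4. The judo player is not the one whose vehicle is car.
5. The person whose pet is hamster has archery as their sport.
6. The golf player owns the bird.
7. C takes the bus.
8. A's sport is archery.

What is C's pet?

rabbit

With clues 1–7, cat is impossible for C's pet.
With clues 1–8, bird and hamster are impossible for C's pet.
That leaves rabbit.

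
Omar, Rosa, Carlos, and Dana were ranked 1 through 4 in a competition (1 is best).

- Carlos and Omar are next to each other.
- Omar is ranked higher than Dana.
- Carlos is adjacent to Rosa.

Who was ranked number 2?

With clues 1–2, Dana and Rosa are ruled out for rank 2.
With clues 1–3, Omar is ruled out for rank 2.
So rank 2 is Carlos.

Carlos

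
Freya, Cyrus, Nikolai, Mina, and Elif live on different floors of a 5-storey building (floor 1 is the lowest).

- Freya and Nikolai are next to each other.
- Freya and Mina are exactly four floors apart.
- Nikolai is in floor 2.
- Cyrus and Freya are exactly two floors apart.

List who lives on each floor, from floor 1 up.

From clues 1–2: Freya is in {1,5}.
From clues 1–3: Freya → floor 1, Nikolai → floor 2, Mina → floor 5.
From clues 1–4: Cyrus → floor 3, Elif → floor 4.

Freya, Nikolai, Cyrus, Elif, Mina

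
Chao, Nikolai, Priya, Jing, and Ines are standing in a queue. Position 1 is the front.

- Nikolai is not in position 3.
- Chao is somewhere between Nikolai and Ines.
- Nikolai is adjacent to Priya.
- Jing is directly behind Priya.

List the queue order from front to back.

From clue 1: Nikolai is in {1,2,4,5}.
From clues 1–2: Chao is in {2,3,4}.
From clues 1–4: Nikolai → position 1, Priya → position 2, Jing → position 3, Chao → position 4, Ines → position 5.

Nikolai, Priya, Jing, Chao, Ines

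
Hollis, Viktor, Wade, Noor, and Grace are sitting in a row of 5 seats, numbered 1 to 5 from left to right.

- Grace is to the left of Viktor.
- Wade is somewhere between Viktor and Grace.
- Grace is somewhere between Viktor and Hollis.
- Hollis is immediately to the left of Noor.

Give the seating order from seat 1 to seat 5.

From clue 1: Viktor is in {2,3,4,5}.
From clues 1–2: Viktor is in {3,4,5}.
From clues 1–3: Hollis is in {1,2}.
From clues 1–4: Hollis → seat 1, Noor → seat 2, Grace → seat 3, Wade → seat 4, Viktor → seat 5.

Hollis, Noor, Grace, Wade, Viktor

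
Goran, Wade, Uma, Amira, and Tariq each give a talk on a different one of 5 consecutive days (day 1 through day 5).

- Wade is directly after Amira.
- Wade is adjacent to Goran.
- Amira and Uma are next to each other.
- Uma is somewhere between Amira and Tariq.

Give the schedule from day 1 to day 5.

Tariq, Uma, Amira, Wade, Goran

From clue 1: Wade is in {2,3,4,5}.
From clues 1–2: Goran is in {3,4,5}.
From clues 1–3: Goran is in {4,5}.
From clues 1–4: Tariq → day 1, Uma → day 2, Amira → day 3, Wade → day 4, Goran → day 5.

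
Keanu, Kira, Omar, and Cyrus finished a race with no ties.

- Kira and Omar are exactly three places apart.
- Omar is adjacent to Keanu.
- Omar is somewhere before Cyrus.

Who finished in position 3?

With clue 1, Kira and Omar are ruled out for place 3.
With clues 1–3, Keanu is ruled out for place 3.
So place 3 is Cyrus.

Cyrus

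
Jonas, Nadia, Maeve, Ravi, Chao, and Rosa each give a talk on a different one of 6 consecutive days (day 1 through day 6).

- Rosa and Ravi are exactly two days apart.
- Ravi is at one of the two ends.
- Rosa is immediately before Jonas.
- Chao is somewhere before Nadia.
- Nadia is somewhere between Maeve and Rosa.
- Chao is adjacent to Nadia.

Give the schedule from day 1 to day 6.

Maeve, Chao, Nadia, Rosa, Jonas, Ravi

From clues 1–2: Ravi is in {1,6}.
From clues 1–3: Jonas is in {4,5}.
From clues 1–6: Maeve → day 1, Chao → day 2, Nadia → day 3, Rosa → day 4, Jonas → day 5, Ravi → day 6.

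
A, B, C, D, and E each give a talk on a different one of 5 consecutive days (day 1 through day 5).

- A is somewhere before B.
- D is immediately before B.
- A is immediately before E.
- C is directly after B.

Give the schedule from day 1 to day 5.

A, E, D, B, C

From clue 1: A is in {1,2,3,4}.
From clues 1–2: A is in {1,2,3}.
From clues 1–3: A is in {1,2}.
From clues 1–4: A → day 1, E → day 2, D → day 3, B → day 4, C → day 5.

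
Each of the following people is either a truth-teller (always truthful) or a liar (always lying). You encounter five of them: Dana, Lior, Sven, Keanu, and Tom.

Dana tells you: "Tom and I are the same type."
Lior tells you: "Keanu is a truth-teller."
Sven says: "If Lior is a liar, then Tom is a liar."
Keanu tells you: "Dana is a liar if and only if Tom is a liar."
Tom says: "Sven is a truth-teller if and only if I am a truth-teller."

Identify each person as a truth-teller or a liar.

Consider Dana. Suppose Dana is a liar.
Then no assignment of the remaining roles makes every statement match its speaker's type — contradiction.
So Dana is a truth-teller.
Consider Lior. Suppose Lior is a liar.
Then no assignment of the remaining roles makes every statement match its speaker's type — contradiction.
So Lior is a truth-teller.
With that fixed, Sven's statement is true, so Sven is a truth-teller.
Consider Keanu. Suppose Keanu is a liar.
Then Lior's statement comes out false, contradicting Lior being a truth-teller.
So Keanu is a truth-teller.
Consider Tom. Suppose Tom is a liar.
Then Dana's statement comes out false, contradicting Dana being a truth-teller.
So Tom is a truth-teller.

Dana: truth-teller, Lior: truth-teller, Sven: truth-teller, Keanu: truth-teller, Tom: truth-teller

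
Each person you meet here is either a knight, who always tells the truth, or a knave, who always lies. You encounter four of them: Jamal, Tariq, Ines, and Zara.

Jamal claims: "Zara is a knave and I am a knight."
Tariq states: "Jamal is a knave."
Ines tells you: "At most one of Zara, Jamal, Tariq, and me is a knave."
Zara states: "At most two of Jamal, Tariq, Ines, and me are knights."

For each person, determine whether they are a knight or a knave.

Consider Jamal. Suppose Jamal is a knight.
Then no assignment of the remaining roles makes every statement match its speaker's type — contradiction.
So Jamal is a knave.
With that fixed, Tariq's statement is true, so Tariq is a knight.
Consider Ines. Suppose Ines is a knight.
Then whichever role Zara has, Zara's statement has the wrong truth value — contradiction.
So Ines is a knave.
With that fixed, Zara's statement is true, so Zara is a knight.

Jamal: knave, Tariq: knight, Ines: knave, Zara: knight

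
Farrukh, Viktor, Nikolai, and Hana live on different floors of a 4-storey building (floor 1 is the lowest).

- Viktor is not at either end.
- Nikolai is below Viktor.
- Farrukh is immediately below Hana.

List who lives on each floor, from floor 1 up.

From clue 1: Viktor is in {2,3}.
From clues 1–3: Nikolai → floor 1, Viktor → floor 2, Farrukh → floor 3, Hana → floor 4.

Nikolai, Viktor, Farrukh, Hana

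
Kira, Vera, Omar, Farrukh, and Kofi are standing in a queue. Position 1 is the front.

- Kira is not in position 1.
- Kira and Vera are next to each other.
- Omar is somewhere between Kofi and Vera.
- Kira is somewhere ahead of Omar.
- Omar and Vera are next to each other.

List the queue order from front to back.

Farrukh, Kira, Vera, Omar, Kofi

From clue 1: Kira is in {2,3,4,5}.
From clues 1–3: Omar is in {2,3,4}.
From clues 1–4: Kira is in {2,3}.
From clues 1–5: Farrukh → position 1, Kira → position 2, Vera → position 3, Omar → position 4, Kofi → position 5.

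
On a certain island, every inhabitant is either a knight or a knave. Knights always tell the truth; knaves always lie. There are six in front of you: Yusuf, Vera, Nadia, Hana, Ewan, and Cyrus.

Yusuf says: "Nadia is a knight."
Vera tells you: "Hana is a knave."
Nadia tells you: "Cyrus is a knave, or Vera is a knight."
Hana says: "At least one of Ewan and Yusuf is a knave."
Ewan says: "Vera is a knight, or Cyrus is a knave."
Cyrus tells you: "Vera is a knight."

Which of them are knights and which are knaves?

Consider Yusuf. Suppose Yusuf is a knave.
Then no assignment of the remaining roles makes every statement match its speaker's type — contradiction.
So Yusuf is a knight.
Consider Vera. Suppose Vera is a knave.
Then no assignment of the remaining roles makes every statement match its speaker's type — contradiction.
So Vera is a knight.
With that fixed, Nadia's statement is true, so Nadia is a knight.
With that fixed, Ewan's statement is true, so Ewan is a knight.
With that fixed, Cyrus's statement is true, so Cyrus is a knight.
With that fixed, Hana's statement is false, so Hana is a knave.

Yusuf: knight, Vera: knight, Nadia: knight, Hana: knave, Ewan: knight, Cyrus: knight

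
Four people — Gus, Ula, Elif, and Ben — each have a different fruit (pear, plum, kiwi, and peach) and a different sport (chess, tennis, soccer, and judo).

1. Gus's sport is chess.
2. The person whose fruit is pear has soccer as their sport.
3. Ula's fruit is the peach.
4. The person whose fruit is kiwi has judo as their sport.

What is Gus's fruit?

With clues 1–2, pear is impossible for Gus's fruit.
With clues 1–3, peach is impossible for Gus's fruit.
With clues 1–4, kiwi is impossible for Gus's fruit.
That leaves plum.

plum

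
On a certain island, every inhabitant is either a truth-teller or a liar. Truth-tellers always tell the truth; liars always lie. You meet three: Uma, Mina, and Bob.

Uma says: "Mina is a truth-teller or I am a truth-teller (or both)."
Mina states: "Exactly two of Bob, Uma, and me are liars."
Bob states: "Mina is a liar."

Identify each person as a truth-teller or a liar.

Consider Uma. Suppose Uma is a liar.
Then no assignment of the remaining roles makes every statement match its speaker's type — contradiction.
So Uma is a truth-teller.
Consider Mina. Suppose Mina is a truth-teller.
Then Mina's own statement would have to be true, but it can't be — contradiction.
So Mina is a liar.
With that fixed, Bob's statement is true, so Bob is a truth-teller.

Uma: truth-teller, Mina: liar, Bob: truth-teller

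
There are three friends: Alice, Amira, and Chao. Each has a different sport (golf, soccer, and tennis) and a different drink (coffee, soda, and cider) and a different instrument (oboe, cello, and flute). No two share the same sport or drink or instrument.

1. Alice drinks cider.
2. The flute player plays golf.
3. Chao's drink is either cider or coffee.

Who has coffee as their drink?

Chao

Clue 1 rules out Alice for the one with drink coffee.
With clues 1–3, Amira is impossible for the one with drink coffee.
That leaves Chao.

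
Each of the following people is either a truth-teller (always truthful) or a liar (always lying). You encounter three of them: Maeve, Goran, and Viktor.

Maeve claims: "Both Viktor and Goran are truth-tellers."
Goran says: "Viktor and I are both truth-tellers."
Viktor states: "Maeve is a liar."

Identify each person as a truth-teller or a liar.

Maeve: liar, Goran: liar, Viktor: truth-teller

Consider Maeve. Suppose Maeve is a truth-teller.
Then no assignment of the remaining roles makes every statement match its speaker's type — contradiction.
So Maeve is a liar.
With that fixed, Viktor's statement is true, so Viktor is a truth-teller.
Consider Goran. Suppose Goran is a truth-teller.
Then Maeve's statement comes out true, contradicting Maeve being a liar.
So Goran is a liar.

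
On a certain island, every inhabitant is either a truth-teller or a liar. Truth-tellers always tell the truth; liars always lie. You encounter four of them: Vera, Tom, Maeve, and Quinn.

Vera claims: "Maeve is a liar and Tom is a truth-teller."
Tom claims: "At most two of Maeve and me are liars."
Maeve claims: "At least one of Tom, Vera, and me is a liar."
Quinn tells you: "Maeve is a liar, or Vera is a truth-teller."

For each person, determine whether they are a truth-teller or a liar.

Vera: liar, Tom: truth-teller, Maeve: truth-teller, Quinn: liar

Regardless of anyone's role, Tom's statement is true, so Tom is a truth-teller.
Consider Vera. Suppose Vera is a truth-teller.
Then whichever role Maeve has, Maeve's statement has the wrong truth value — contradiction.
So Vera is a liar.
With that fixed, Maeve's statement is true, so Maeve is a truth-teller.
With that fixed, Quinn's statement is false, so Quinn is a liar.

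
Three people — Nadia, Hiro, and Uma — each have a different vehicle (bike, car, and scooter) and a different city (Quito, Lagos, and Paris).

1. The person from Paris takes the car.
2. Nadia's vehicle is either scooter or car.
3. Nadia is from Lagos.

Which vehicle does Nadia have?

scooter

With clues 1–2, bike is impossible for Nadia's vehicle.
With clues 1–3, car is impossible for Nadia's vehicle.
That leaves scooter.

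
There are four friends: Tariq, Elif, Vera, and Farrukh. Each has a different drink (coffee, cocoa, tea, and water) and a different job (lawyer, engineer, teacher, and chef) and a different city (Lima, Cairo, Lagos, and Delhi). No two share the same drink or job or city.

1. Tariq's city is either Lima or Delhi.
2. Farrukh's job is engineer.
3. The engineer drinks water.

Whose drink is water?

Farrukh

With clues 1–3, Elif, Tariq, and Vera are impossible for the one with drink water.
That leaves Farrukh.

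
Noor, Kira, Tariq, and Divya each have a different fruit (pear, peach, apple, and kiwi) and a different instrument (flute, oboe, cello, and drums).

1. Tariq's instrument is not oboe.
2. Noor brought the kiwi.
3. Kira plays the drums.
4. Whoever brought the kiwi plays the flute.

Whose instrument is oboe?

Clue 1 rules out Tariq for the one with instrument oboe.
With clues 1–3, Kira is impossible for the one with instrument oboe.
With clues 1–4, Noor is impossible for the one with instrument oboe.
That leaves Divya.

Divya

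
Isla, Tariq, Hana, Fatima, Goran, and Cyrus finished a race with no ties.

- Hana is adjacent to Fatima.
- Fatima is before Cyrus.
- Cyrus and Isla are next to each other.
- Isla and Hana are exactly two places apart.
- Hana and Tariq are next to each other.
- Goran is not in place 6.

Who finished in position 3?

With clues 1–5, Cyrus, Goran, and Isla are ruled out for place 3.
With clues 1–6, Fatima and Tariq are ruled out for place 3.
So place 3 is Hana.

Hana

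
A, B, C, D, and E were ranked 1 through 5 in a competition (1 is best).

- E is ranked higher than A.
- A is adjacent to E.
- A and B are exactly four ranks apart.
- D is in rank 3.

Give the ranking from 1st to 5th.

From clue 1: A is in {2,3,4,5}.
From clues 1–3: B → rank 1, E → rank 4, A → rank 5.
From clues 1–4: C → rank 2, D → rank 3.

B, C, D, E, A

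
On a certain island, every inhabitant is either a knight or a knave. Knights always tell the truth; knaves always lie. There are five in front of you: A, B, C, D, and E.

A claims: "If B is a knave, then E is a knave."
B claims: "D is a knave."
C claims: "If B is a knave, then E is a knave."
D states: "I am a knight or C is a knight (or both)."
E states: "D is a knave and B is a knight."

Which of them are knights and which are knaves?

A: knight, B: knave, C: knight, D: knight, E: knave

Consider A. Suppose A is a knave.
Then no assignment of the remaining roles makes every statement match its speaker's type — contradiction.
So A is a knight.
Consider B. Suppose B is a knight.
Then no assignment of the remaining roles makes every statement match its speaker's type — contradiction.
So B is a knave.
With that fixed, E's statement is false, so E is a knave.
With that fixed, C's statement is true, so C is a knight.
With that fixed, D's statement is true, so D is a knight.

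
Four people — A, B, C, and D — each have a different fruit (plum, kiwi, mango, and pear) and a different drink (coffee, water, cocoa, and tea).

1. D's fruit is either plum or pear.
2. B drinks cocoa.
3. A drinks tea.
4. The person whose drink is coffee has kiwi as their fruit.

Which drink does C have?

coffee

With clues 1–2, cocoa is impossible for C's drink.
With clues 1–3, tea is impossible for C's drink.
With clues 1–4, water is impossible for C's drink.
That leaves coffee.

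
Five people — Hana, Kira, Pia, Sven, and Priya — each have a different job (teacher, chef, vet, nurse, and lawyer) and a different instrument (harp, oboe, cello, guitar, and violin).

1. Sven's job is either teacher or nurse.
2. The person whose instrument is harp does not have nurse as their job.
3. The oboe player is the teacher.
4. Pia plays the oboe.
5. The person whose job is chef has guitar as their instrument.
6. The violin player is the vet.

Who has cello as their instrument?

With clues 1–4, Pia is impossible for the one with instrument cello.
With clues 1–6, Hana, Kira, and Priya are impossible for the one with instrument cello.
That leaves Sven.

Sven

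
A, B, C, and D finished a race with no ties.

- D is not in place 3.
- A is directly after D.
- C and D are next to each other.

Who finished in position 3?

A

With clue 1, D is ruled out for place 3.
With clues 1–3, B and C are ruled out for place 3.
So place 3 is A.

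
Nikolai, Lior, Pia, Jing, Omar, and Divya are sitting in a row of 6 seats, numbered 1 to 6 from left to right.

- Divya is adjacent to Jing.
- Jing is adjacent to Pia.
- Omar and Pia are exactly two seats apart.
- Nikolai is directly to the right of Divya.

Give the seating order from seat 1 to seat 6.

From clues 1–2: Jing is in {2,3,4,5}.
From clues 1–3: Pia is in {3,4}.
From clues 1–4: Omar → seat 1, Lior → seat 2, Pia → seat 3, Jing → seat 4, Divya → seat 5, Nikolai → seat 6.

Omar, Lior, Pia, Jing, Divya, Nikolai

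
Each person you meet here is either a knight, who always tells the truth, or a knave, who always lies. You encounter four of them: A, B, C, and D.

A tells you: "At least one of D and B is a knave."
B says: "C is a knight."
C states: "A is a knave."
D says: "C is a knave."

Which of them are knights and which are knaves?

Consider A. Suppose A is a knave.
Then no assignment of the remaining roles makes every statement match its speaker's type — contradiction.
So A is a knight.
With that fixed, C's statement is false, so C is a knave.
With that fixed, D's statement is true, so D is a knight.
With that fixed, B's statement is false, so B is a knave.

A: knight, B: knave, C: knave, D: knight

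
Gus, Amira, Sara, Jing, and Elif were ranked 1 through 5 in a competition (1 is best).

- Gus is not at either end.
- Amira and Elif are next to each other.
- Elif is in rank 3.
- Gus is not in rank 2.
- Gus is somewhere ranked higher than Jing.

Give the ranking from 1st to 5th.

Sara, Amira, Elif, Gus, Jing

From clue 1: Gus is in {2,3,4}.
From clues 1–3: Elif → rank 3.
From clues 1–4: Amira → rank 2, Gus → rank 4.
From clues 1–5: Sara → rank 1, Jing → rank 5.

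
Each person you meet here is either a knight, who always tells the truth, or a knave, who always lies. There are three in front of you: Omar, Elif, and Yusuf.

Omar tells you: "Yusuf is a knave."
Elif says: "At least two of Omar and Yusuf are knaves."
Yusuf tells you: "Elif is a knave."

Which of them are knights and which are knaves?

Omar: knave, Elif: knave, Yusuf: knight

Consider Omar. Suppose Omar is a knight.
Then no assignment of the remaining roles makes every statement match its speaker's type — contradiction.
So Omar is a knave.
Consider Elif. Suppose Elif is a knight.
Then no assignment of the remaining roles makes every statement match its speaker's type — contradiction.
So Elif is a knave.
With that fixed, Yusuf's statement is true, so Yusuf is a knight.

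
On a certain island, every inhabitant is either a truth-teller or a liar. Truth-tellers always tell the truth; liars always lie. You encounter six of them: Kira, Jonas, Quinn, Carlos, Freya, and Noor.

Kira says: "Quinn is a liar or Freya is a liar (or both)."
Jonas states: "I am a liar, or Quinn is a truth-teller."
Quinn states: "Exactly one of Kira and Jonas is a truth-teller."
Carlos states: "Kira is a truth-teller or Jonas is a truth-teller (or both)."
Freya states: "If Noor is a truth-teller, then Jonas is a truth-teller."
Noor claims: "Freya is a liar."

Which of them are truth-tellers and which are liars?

Consider Kira. Suppose Kira is a truth-teller.
Then no assignment of the remaining roles makes every statement match its speaker's type — contradiction.
So Kira is a liar.
Consider Jonas. Suppose Jonas is a liar.
Then Jonas's own statement would have to be false, but it can't be — contradiction.
So Jonas is a truth-teller.
With that fixed, Quinn's statement is true, so Quinn is a truth-teller.
With that fixed, Carlos's statement is true, so Carlos is a truth-teller.
With that fixed, Freya's statement is true, so Freya is a truth-teller.
With that fixed, Noor's statement is false, so Noor is a liar.

Kira: liar, Jonas: truth-teller, Quinn: truth-teller, Carlos: truth-teller, Freya: truth-teller, Noor: liar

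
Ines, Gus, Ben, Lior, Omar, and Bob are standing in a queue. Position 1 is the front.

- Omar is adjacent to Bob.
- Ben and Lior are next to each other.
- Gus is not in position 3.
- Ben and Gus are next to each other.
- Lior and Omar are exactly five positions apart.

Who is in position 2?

Bob

With clues 1–4, Ines is ruled out for position 2.
With clues 1–5, Ben, Gus, Lior, and Omar are ruled out for position 2.
So position 2 is Bob.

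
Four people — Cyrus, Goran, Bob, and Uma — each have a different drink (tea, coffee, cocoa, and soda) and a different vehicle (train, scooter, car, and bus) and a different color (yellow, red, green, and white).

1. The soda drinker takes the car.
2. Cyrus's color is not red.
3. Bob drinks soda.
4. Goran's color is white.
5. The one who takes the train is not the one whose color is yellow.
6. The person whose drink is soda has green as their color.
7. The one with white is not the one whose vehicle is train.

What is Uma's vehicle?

train

With clues 1–3, car is impossible for Uma's vehicle.
With clues 1–7, bus and scooter are impossible for Uma's vehicle.
That leaves train.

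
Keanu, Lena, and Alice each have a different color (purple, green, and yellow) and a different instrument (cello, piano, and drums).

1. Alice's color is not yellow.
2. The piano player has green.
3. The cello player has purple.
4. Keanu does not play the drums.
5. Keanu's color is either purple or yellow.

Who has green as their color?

Alice

With clues 1–4, Lena is impossible for the one with color green.
With clues 1–5, Keanu is impossible for the one with color green.
That leaves Alice.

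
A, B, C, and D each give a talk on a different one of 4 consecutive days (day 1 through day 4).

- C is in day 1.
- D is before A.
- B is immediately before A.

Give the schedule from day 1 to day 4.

C, D, B, A

From clue 1: C → day 1.
From clues 1–2: A is in {3,4}.
From clues 1–3: D → day 2, B → day 3, A → day 4.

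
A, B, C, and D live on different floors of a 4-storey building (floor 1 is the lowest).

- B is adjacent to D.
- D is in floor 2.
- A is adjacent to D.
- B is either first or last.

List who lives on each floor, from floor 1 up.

From clues 1–2: D → floor 2.
From clues 1–3: C → floor 4.
From clues 1–4: B → floor 1, A → floor 3.

B, D, A, C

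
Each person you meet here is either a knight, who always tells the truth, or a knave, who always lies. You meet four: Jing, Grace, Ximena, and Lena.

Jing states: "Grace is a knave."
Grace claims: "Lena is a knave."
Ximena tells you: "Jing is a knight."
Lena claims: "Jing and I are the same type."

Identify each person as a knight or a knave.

Consider Jing. Suppose Jing is a knave.
Then whichever role Lena has, Lena's statement has the wrong truth value — contradiction.
So Jing is a knight.
With that fixed, Ximena's statement is true, so Ximena is a knight.
Consider Grace. Suppose Grace is a knight.
Then Jing's statement comes out false, contradicting Jing being a knight.
So Grace is a knave.
Consider Lena. Suppose Lena is a knave.
Then Grace's statement comes out true, contradicting Grace being a knave.
So Lena is a knight.

Jing: knight, Grace: knave, Ximena: knight, Lena: knight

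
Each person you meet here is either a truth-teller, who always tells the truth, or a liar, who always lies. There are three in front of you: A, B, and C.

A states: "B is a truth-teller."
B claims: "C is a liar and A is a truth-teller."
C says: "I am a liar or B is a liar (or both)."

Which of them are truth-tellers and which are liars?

A: liar, B: liar, C: truth-teller

Consider A. Suppose A is a truth-teller.
Then no assignment of the remaining roles makes every statement match its speaker's type — contradiction.
So A is a liar.
With that fixed, B's statement is false, so B is a liar.
With that fixed, C's statement is true, so C is a truth-teller.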